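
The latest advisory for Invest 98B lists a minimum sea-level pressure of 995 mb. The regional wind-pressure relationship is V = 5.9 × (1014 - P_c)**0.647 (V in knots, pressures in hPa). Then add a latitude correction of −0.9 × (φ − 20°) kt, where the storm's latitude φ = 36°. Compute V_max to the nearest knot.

25 kt

ΔP = 1014 − 995 = 19 mb.
19^0.647 ≈ 6.720.
V ≈ 5.9 × 6.720 ≈ 39.6 kt.
Latitude correction: −0.9 × (36 − 20) = -14.4 kt.
Corrected V ≈ 25.2 kt → 25 kt.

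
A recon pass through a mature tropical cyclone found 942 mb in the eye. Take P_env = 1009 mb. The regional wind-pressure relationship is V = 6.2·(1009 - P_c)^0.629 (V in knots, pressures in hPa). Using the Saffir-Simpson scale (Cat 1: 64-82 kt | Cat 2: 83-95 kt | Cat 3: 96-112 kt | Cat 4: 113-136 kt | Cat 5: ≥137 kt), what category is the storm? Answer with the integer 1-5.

2

ΔP = 1009 − 942 = 67 mb.
V ≈ 6.2 × 67^0.629 = 6.2 × 14.08 ≈ 87 kt.
87 kt falls in the Category 2 band.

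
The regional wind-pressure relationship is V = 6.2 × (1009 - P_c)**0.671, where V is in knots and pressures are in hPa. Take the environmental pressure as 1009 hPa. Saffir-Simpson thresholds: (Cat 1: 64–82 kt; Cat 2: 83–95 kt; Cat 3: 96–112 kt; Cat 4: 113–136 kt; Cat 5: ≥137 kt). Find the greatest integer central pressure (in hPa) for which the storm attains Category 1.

Category 1 begins at V = 64 kt.
Required ΔP = (64/6.2)^(1/0.671) = 10.323^1.490 ≈ 32.42 hPa.
P_c ≤ 1009 − 32.42 = 976.58, so the highest integer P_c is 976 hPa.

976 hPa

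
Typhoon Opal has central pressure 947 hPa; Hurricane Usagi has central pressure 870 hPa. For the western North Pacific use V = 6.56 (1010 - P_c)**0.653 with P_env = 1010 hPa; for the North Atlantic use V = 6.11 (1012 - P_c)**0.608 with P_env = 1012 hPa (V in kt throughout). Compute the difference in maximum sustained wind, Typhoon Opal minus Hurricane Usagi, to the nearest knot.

Typhoon Opal: ΔP = 63; V ≈ 6.56 × 63^0.653 ≈ 98.15 kt.
Hurricane Usagi: ΔP = 142; V ≈ 6.11 × 142^0.608 ≈ 124.35 kt.
Difference ≈ 98.15 − 124.35 = -26.20 → -26 kt.

-26 kt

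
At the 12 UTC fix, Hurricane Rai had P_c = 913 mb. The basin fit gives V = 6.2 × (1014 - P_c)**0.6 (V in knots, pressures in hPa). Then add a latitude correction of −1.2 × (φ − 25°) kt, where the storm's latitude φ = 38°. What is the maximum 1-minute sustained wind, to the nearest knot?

83 kt

ΔP = 1014 − 913 = 101 mb.
101^0.6 ≈ 15.944.
V ≈ 6.2 × 15.944 ≈ 98.9 kt.
Latitude correction: −1.2 × (38 − 25) = -15.6 kt.
Corrected V ≈ 83.3 kt → 83 kt.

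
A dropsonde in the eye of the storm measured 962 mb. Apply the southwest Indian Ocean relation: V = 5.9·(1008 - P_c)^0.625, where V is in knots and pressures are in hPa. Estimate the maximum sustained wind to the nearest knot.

ΔP = 1008 − 962 = 46 mb.
46^0.625 ≈ 10.945.
V ≈ 5.9 × 10.945 ≈ 64.6 kt.

65 kt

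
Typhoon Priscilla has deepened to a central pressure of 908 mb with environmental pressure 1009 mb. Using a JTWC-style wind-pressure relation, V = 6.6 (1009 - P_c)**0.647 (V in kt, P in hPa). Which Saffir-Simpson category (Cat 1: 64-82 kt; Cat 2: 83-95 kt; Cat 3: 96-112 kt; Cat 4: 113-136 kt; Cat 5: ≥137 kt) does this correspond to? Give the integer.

4

ΔP = 1009 − 908 = 101 mb.
V ≈ 6.6 × 101^0.647 = 6.6 × 19.81 ≈ 131 kt.
131 kt falls in the Category 4 band.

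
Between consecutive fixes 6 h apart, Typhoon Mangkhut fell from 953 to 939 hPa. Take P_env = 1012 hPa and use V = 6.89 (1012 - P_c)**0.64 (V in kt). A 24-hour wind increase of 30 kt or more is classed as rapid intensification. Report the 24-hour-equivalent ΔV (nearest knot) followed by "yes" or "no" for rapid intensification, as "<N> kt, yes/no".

V₁: ΔP = 59, V ≈ 6.89 × 59^0.64 ≈ 93.66 kt.
V₂: ΔP = 73, V ≈ 6.89 × 73^0.64 ≈ 107.34 kt.
ΔV over 6 h = 13.68 kt → 24 h equivalent = 13.68 × 24/6 ≈ 54.72 kt.
55 kt ≥ 30 kt ⇒ rapid intensification.

55 kt, yes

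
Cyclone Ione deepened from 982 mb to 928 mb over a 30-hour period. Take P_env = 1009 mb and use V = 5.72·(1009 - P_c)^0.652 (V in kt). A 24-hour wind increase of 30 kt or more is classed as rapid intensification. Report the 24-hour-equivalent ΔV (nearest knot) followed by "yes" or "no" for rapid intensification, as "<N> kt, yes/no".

41 kt, yes

V₁: ΔP = 27, V ≈ 5.72 × 27^0.652 ≈ 49.05 kt.
V₂: ΔP = 81, V ≈ 5.72 × 81^0.652 ≈ 100.40 kt.
ΔV over 30 h = 51.35 kt → 24 h equivalent = 51.35 × 24/30 ≈ 41.08 kt.
41 kt ≥ 30 kt ⇒ rapid intensification.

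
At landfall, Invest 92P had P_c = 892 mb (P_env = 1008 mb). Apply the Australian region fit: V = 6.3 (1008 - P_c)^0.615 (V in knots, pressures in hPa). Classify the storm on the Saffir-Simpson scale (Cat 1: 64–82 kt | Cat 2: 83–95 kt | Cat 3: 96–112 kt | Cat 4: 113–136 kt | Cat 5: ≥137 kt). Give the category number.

ΔP = 1008 − 892 = 116 mb.
V ≈ 6.3 × 116^0.615 = 6.3 × 18.61 ≈ 117 kt.
117 kt falls in the Category 4 band.

4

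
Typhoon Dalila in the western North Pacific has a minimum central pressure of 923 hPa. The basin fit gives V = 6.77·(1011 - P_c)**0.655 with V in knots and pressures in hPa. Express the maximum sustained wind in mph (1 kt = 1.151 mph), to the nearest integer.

146 mph

ΔP = 1011 − 923 = 88 hPa.
V ≈ 6.77 × 88^0.655 = 6.77 × 18.777 ≈ 127.123 kt.
127.123 × 1.151 ≈ 146.32 mph → 146 mph.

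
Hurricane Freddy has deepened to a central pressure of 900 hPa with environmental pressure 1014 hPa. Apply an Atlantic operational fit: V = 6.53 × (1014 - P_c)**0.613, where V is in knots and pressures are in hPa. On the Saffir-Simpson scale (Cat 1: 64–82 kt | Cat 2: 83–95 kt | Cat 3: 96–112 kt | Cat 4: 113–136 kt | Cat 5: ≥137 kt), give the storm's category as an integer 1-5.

4

ΔP = 1014 − 900 = 114 hPa.
V ≈ 6.53 × 114^0.613 = 6.53 × 18.23 ≈ 119 kt.
119 kt falls in the Category 4 band.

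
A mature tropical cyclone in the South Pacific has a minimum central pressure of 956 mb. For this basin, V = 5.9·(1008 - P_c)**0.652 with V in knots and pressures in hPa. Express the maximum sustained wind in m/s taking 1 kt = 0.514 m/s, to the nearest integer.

40 m/s

ΔP = 1008 − 956 = 52 mb.
V ≈ 5.9 × 52^0.652 = 5.9 × 13.147 ≈ 77.569 kt.
77.569 × 0.514 ≈ 39.87 m/s → 40 m/s.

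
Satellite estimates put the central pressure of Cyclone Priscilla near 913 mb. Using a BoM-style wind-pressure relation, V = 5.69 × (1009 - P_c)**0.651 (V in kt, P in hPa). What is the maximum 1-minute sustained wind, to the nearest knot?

111 kt

ΔP = 1009 − 913 = 96 mb.
96^0.651 ≈ 19.519.
V ≈ 5.69 × 19.519 ≈ 111.1 kt.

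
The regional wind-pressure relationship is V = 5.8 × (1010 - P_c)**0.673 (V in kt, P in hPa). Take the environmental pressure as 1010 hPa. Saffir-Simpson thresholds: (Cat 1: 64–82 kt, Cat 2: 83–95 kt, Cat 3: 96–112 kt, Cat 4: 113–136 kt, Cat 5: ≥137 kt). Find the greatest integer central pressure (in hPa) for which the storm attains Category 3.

Category 3 begins at V = 96 kt.
Required ΔP = (96/5.8)^(1/0.673) = 16.552^1.486 ≈ 64.72 hPa.
P_c ≤ 1010 − 64.72 = 945.28, so the highest integer P_c is 945 hPa.

945 hPa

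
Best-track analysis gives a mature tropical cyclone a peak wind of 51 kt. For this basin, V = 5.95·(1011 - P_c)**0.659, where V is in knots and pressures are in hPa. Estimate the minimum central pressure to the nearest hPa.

ΔP = (V / 5.95)^(1/0.659) = (51/5.95)^1.517.
51/5.95 = 8.571; 8.571^1.517 ≈ 26.05 hPa.
P_c = 1011 − 26.05 = 984.95 ≈ 985 hPa.

985 hPa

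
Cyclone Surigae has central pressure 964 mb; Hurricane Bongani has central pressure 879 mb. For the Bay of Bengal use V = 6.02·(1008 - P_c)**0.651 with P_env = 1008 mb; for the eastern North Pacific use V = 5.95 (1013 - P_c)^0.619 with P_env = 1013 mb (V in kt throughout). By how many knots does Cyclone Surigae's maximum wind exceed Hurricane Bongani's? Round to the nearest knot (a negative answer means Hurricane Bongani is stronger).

Cyclone Surigae: ΔP = 44; V ≈ 6.02 × 44^0.651 ≈ 70.71 kt.
Hurricane Bongani: ΔP = 134; V ≈ 5.95 × 134^0.619 ≈ 123.37 kt.
Difference ≈ 70.71 − 123.37 = -52.66 → -53 kt.

-53 kt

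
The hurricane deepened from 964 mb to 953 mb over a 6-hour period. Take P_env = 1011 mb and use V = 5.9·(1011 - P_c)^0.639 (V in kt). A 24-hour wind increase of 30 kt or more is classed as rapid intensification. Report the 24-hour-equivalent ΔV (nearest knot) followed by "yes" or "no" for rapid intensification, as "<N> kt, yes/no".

40 kt, yes

V₁: ΔP = 47, V ≈ 5.9 × 47^0.639 ≈ 69.08 kt.
V₂: ΔP = 58, V ≈ 5.9 × 58^0.639 ≈ 79.01 kt.
ΔV over 6 h = 9.93 kt → 24 h equivalent = 9.93 × 24/6 ≈ 39.72 kt.
40 kt ≥ 30 kt ⇒ rapid intensification.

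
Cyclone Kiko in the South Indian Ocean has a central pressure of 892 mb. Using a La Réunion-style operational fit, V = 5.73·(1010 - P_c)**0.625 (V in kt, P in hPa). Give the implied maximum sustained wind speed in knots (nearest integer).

113 kt

ΔP = 1010 − 892 = 118 mb.
118^0.625 ≈ 19.721.
V ≈ 5.73 × 19.721 ≈ 113.0 kt.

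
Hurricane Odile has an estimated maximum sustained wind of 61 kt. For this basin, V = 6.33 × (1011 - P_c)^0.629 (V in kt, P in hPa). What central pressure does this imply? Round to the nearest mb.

974 mb

ΔP = (V / 6.33)^(1/0.629) = (61/6.33)^1.590.
61/6.33 = 9.637; 9.637^1.590 ≈ 36.67 mb.
P_c = 1011 − 36.67 = 974.33 ≈ 974 mb.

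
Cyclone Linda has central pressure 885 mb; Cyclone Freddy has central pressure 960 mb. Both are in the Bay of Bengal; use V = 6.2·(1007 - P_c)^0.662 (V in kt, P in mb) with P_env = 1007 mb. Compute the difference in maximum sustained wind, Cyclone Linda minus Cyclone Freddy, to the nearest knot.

70 kt

Cyclone Linda: ΔP = 122; V ≈ 6.2 × 122^0.662 ≈ 149.13 kt.
Cyclone Freddy: ΔP = 47; V ≈ 6.2 × 47^0.662 ≈ 79.31 kt.
Difference ≈ 149.13 − 79.31 = 69.82 → 70 kt.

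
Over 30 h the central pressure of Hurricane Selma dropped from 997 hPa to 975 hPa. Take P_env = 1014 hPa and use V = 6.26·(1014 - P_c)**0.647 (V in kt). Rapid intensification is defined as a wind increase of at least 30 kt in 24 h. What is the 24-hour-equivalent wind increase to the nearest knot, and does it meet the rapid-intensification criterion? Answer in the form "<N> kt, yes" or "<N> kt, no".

22 kt, no

V₁: ΔP = 17, V ≈ 6.26 × 17^0.647 ≈ 39.14 kt.
V₂: ΔP = 39, V ≈ 6.26 × 39^0.647 ≈ 66.99 kt.
ΔV over 30 h = 27.85 kt → 24 h equivalent = 27.85 × 24/30 ≈ 22.28 kt.
22 kt < 30 kt ⇒ not rapid intensification.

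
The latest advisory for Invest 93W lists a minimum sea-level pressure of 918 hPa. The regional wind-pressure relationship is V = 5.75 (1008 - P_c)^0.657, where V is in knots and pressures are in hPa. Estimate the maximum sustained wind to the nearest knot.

111 kt

ΔP = 1008 − 918 = 90 hPa.
90^0.657 ≈ 19.228.
V ≈ 5.75 × 19.228 ≈ 110.6 kt.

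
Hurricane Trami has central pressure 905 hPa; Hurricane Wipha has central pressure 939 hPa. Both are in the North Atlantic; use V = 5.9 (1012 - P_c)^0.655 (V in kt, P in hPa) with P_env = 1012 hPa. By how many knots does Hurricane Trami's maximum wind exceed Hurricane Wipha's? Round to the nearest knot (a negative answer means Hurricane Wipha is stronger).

28 kt

Hurricane Trami: ΔP = 107; V ≈ 5.9 × 107^0.655 ≈ 125.92 kt.
Hurricane Wipha: ΔP = 73; V ≈ 5.9 × 73^0.655 ≈ 98.02 kt.
Difference ≈ 125.92 − 98.02 = 27.90 → 28 kt.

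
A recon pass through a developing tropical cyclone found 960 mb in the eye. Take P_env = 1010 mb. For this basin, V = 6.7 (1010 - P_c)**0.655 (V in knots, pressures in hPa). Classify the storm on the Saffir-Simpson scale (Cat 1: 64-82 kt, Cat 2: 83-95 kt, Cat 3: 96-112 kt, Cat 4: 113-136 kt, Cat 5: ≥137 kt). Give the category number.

2

ΔP = 1010 − 960 = 50 mb.
V ≈ 6.7 × 50^0.655 = 6.7 × 12.97 ≈ 87 kt.
87 kt falls in the Category 2 band.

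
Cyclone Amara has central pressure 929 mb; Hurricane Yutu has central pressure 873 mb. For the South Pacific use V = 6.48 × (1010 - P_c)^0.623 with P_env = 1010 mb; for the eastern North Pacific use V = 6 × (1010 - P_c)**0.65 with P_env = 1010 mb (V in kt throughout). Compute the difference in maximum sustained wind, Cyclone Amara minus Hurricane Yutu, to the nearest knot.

Cyclone Amara: ΔP = 81; V ≈ 6.48 × 81^0.623 ≈ 100.13 kt.
Hurricane Yutu: ΔP = 137; V ≈ 6 × 137^0.65 ≈ 146.90 kt.
Difference ≈ 100.13 − 146.90 = -46.77 → -47 kt.

-47 kt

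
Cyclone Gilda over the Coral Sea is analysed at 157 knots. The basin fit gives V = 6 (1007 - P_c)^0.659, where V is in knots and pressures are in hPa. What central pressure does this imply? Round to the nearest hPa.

ΔP = (V / 6)^(1/0.659) = (157/6)^1.517.
157/6 = 26.167; 26.167^1.517 ≈ 141.70 hPa.
P_c = 1007 − 141.70 = 865.30 ≈ 865 hPa.

865 hPa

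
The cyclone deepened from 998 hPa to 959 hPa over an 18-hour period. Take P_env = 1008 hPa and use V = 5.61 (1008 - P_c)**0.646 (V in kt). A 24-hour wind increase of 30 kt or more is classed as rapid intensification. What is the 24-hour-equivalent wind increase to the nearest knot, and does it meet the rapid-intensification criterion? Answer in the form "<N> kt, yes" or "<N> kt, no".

V₁: ΔP = 10, V ≈ 5.61 × 10^0.646 ≈ 24.83 kt.
V₂: ΔP = 49, V ≈ 5.61 × 49^0.646 ≈ 69.32 kt.
ΔV over 18 h = 44.49 kt → 24 h equivalent = 44.49 × 24/18 ≈ 59.32 kt.
59 kt ≥ 30 kt ⇒ rapid intensification.

59 kt, yes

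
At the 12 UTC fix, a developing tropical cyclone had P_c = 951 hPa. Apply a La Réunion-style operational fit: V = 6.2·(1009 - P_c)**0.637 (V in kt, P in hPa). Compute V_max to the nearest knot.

82 kt

ΔP = 1009 − 951 = 58 hPa.
58^0.637 ≈ 13.283.
V ≈ 6.2 × 13.283 ≈ 82.4 kt.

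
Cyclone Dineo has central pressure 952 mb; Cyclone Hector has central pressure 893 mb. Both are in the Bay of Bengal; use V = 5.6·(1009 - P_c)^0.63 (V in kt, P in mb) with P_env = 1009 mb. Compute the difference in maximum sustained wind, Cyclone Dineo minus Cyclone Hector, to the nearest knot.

Cyclone Dineo: ΔP = 57; V ≈ 5.6 × 57^0.63 ≈ 71.51 kt.
Cyclone Hector: ΔP = 116; V ≈ 5.6 × 116^0.63 ≈ 111.89 kt.
Difference ≈ 71.51 − 111.89 = -40.38 → -40 kt.

-40 kt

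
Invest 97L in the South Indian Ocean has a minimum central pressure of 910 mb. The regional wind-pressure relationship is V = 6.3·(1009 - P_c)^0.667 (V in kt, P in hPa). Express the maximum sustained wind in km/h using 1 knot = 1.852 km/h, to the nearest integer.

250 km/h

ΔP = 1009 − 910 = 99 mb.
V ≈ 6.3 × 99^0.667 = 6.3 × 21.433 ≈ 135.030 kt.
135.030 × 1.852 ≈ 250.07 km/h → 250 km/h.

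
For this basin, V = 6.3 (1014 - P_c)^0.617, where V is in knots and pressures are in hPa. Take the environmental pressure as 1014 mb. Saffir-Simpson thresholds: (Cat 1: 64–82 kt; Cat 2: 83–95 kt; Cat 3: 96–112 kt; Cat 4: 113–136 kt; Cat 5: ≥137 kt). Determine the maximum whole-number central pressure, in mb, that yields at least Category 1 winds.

971 mb

Category 1 begins at V = 64 kt.
Required ΔP = (64/6.3)^(1/0.617) = 10.159^1.621 ≈ 42.84 mb.
P_c ≤ 1014 − 42.84 = 971.16, so the highest integer P_c is 971 mb.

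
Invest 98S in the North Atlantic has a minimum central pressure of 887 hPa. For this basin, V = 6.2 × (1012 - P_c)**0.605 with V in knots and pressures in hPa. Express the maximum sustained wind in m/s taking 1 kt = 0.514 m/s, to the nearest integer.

59 m/s

ΔP = 1012 − 887 = 125 hPa.
V ≈ 6.2 × 125^0.605 = 6.2 × 18.562 ≈ 115.086 kt.
115.086 × 0.514 ≈ 59.15 m/s → 59 m/s.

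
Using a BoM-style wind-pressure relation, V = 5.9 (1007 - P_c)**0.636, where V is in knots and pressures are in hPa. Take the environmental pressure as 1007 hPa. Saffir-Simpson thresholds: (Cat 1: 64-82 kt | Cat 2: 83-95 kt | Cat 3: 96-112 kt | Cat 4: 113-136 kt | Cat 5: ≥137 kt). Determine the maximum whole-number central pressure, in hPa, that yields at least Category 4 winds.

903 hPa

Category 4 begins at V = 113 kt.
Required ΔP = (113/5.9)^(1/0.636) = 19.153^1.572 ≈ 103.77 hPa.
P_c ≤ 1007 − 103.77 = 903.23, so the highest integer P_c is 903 hPa.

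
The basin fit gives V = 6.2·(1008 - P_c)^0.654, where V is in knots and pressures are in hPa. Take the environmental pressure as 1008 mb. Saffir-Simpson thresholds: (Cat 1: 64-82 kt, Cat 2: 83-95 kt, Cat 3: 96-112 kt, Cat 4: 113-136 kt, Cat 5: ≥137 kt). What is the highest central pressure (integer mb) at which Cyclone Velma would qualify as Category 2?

Category 2 begins at V = 83 kt.
Required ΔP = (83/6.2)^(1/0.654) = 13.387^1.529 ≈ 52.82 mb.
P_c ≤ 1008 − 52.82 = 955.18, so the highest integer P_c is 955 mb.

955 mb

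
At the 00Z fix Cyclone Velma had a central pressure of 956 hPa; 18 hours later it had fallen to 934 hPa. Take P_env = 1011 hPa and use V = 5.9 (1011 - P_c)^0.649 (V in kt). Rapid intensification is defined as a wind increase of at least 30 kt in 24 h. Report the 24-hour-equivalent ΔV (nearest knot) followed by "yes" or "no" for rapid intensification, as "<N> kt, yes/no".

26 kt, no

V₁: ΔP = 55, V ≈ 5.9 × 55^0.649 ≈ 79.50 kt.
V₂: ΔP = 77, V ≈ 5.9 × 77^0.649 ≈ 98.90 kt.
ΔV over 18 h = 19.40 kt → 24 h equivalent = 19.40 × 24/18 ≈ 25.87 kt.
26 kt < 30 kt ⇒ not rapid intensification.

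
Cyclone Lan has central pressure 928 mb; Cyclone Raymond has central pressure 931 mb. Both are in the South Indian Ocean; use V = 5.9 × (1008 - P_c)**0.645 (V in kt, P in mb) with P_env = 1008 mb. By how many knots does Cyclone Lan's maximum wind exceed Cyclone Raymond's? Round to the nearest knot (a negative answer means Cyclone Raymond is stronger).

2 kt

Cyclone Lan: ΔP = 80; V ≈ 5.9 × 80^0.645 ≈ 99.62 kt.
Cyclone Raymond: ΔP = 77; V ≈ 5.9 × 77^0.645 ≈ 97.19 kt.
Difference ≈ 99.62 − 97.19 = 2.43 → 2 kt.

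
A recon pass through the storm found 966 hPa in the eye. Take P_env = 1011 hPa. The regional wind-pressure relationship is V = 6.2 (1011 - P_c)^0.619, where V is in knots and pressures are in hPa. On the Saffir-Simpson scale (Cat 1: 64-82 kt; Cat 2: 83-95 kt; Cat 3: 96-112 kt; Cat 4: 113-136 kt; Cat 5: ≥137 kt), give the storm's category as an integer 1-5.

ΔP = 1011 − 966 = 45 hPa.
V ≈ 6.2 × 45^0.619 = 6.2 × 10.55 ≈ 65 kt.
65 kt falls in the Category 1 band.

1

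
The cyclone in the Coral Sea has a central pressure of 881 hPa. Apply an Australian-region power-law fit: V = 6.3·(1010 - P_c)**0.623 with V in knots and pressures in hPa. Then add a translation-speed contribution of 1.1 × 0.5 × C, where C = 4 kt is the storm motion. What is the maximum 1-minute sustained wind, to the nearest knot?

ΔP = 1010 − 881 = 129 hPa.
129^0.623 ≈ 20.649.
V ≈ 6.3 × 20.649 ≈ 130.1 kt.
Translation term: 1.1 × 0.5 × 4 = 2.2 kt.
Corrected V ≈ 132.3 kt → 132 kt.

132 kt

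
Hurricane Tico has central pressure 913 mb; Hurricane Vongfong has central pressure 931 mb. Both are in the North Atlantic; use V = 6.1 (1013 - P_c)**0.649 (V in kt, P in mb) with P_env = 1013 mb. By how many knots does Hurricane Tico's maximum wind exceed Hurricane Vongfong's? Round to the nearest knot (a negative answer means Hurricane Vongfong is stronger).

15 kt

Hurricane Tico: ΔP = 100; V ≈ 6.1 × 100^0.649 ≈ 121.15 kt.
Hurricane Vongfong: ΔP = 82; V ≈ 6.1 × 82^0.649 ≈ 106.51 kt.
Difference ≈ 121.15 − 106.51 = 14.64 → 15 kt.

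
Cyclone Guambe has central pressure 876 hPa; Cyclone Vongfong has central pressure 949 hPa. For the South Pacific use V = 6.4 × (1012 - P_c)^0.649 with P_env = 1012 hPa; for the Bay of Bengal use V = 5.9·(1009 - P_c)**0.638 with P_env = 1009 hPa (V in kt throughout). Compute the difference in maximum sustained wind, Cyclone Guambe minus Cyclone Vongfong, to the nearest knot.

Cyclone Guambe: ΔP = 136; V ≈ 6.4 × 136^0.649 ≈ 155.18 kt.
Cyclone Vongfong: ΔP = 60; V ≈ 5.9 × 60^0.638 ≈ 80.41 kt.
Difference ≈ 155.18 − 80.41 = 74.77 → 75 kt.

75 kt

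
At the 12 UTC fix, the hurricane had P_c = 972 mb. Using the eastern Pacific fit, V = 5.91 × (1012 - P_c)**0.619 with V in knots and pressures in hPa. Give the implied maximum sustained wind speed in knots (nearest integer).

58 kt

ΔP = 1012 − 972 = 40 mb.
40^0.619 ≈ 9.810.
V ≈ 5.91 × 9.810 ≈ 58.0 kt.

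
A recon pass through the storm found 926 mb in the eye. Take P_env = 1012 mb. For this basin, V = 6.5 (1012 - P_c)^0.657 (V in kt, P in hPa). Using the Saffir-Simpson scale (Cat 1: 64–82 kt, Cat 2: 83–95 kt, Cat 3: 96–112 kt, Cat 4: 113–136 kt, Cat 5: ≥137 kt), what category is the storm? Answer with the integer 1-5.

ΔP = 1012 − 926 = 86 mb.
V ≈ 6.5 × 86^0.657 = 6.5 × 18.66 ≈ 121 kt.
121 kt falls in the Category 4 band.

4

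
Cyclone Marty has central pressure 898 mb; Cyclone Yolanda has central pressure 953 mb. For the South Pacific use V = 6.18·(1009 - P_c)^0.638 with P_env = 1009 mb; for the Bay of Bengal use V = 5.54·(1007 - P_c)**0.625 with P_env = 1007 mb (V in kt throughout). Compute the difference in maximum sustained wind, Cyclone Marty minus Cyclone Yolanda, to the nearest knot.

Cyclone Marty: ΔP = 111; V ≈ 6.18 × 111^0.638 ≈ 124.71 kt.
Cyclone Yolanda: ΔP = 54; V ≈ 5.54 × 54^0.625 ≈ 67.03 kt.
Difference ≈ 124.71 − 67.03 = 57.68 → 58 kt.

58 kt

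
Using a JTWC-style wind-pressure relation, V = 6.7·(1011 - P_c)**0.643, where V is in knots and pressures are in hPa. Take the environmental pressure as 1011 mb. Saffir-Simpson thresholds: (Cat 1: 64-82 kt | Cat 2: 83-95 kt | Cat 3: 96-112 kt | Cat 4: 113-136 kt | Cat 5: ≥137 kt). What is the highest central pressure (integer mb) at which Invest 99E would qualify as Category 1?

977 mb

Category 1 begins at V = 64 kt.
Required ΔP = (64/6.7)^(1/0.643) = 9.552^1.555 ≈ 33.44 mb.
P_c ≤ 1011 − 33.44 = 977.56, so the highest integer P_c is 977 mb.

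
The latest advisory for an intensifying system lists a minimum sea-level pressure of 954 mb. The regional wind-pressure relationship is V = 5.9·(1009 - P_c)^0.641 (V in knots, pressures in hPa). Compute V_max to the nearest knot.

77 kt

ΔP = 1009 − 954 = 55 mb.
55^0.641 ≈ 13.049.
V ≈ 5.9 × 13.049 ≈ 77.0 kt.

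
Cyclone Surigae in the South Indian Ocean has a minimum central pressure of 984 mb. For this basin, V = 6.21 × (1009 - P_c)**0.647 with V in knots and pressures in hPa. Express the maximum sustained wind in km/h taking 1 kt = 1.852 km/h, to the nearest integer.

92 km/h

ΔP = 1009 − 984 = 25 mb.
V ≈ 6.21 × 25^0.647 = 6.21 × 8.025 ≈ 49.838 kt.
49.838 × 1.852 ≈ 92.30 km/h → 92 km/h.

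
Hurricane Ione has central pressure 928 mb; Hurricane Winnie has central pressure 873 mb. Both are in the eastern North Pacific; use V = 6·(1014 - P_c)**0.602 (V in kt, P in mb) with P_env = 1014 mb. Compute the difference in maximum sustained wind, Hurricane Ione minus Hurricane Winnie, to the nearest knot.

Hurricane Ione: ΔP = 86; V ≈ 6 × 86^0.602 ≈ 87.64 kt.
Hurricane Winnie: ΔP = 141; V ≈ 6 × 141^0.602 ≈ 118.03 kt.
Difference ≈ 87.64 − 118.03 = -30.39 → -30 kt.

-30 kt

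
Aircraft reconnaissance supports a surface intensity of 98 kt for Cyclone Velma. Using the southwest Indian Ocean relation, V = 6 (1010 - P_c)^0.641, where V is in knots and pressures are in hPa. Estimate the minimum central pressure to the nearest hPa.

ΔP = (V / 6)^(1/0.641) = (98/6)^1.560.
98/6 = 16.333; 16.333^1.560 ≈ 78.07 hPa.
P_c = 1010 − 78.07 = 931.93 ≈ 932 hPa.

932 hPa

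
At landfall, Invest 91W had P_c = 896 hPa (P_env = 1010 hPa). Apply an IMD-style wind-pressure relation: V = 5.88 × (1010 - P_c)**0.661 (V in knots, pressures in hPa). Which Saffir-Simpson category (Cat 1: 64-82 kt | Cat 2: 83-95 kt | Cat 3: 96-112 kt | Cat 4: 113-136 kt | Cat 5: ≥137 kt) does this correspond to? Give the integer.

ΔP = 1010 − 896 = 114 hPa.
V ≈ 5.88 × 114^0.661 = 5.88 × 22.89 ≈ 135 kt.
135 kt falls in the Category 4 band.

4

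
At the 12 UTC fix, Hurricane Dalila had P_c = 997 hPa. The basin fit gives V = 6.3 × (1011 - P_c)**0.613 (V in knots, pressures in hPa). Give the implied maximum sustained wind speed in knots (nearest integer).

32 kt

ΔP = 1011 − 997 = 14 hPa.
14^0.613 ≈ 5.042.
V ≈ 6.3 × 5.042 ≈ 31.8 kt.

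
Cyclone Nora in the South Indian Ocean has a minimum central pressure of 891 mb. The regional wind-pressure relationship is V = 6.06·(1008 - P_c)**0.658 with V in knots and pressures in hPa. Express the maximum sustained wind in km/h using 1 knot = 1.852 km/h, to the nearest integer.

258 km/h

ΔP = 1008 − 891 = 117 mb.
V ≈ 6.06 × 117^0.658 = 6.06 × 22.954 ≈ 139.104 kt.
139.104 × 1.852 ≈ 257.62 km/h → 258 km/h.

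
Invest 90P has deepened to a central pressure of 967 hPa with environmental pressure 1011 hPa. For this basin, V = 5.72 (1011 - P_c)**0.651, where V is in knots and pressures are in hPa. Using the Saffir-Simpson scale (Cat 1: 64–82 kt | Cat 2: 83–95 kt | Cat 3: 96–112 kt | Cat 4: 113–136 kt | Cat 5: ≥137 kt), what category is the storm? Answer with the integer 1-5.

1

ΔP = 1011 − 967 = 44 hPa.
V ≈ 5.72 × 44^0.651 = 5.72 × 11.75 ≈ 67 kt.
67 kt falls in the Category 1 band.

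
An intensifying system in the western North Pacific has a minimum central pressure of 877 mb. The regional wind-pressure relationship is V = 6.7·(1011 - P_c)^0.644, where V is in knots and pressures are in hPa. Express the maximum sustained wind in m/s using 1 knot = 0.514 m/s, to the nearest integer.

81 m/s

ΔP = 1011 − 877 = 134 mb.
V ≈ 6.7 × 134^0.644 = 6.7 × 23.434 ≈ 157.011 kt.
157.011 × 0.514 ≈ 80.70 m/s → 81 m/s.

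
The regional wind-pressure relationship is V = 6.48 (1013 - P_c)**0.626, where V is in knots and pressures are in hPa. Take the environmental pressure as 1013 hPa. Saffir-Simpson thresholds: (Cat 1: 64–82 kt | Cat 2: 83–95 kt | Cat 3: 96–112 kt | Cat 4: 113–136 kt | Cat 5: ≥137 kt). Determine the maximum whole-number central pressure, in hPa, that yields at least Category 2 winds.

Category 2 begins at V = 83 kt.
Required ΔP = (83/6.48)^(1/0.626) = 12.809^1.597 ≈ 58.77 hPa.
P_c ≤ 1013 − 58.77 = 954.23, so the highest integer P_c is 954 hPa.

954 hPa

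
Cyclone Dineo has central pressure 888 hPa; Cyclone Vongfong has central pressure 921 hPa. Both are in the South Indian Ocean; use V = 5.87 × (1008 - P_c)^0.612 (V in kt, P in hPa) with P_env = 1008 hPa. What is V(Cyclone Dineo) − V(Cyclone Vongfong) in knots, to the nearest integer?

Cyclone Dineo: ΔP = 120; V ≈ 5.87 × 120^0.612 ≈ 109.93 kt.
Cyclone Vongfong: ΔP = 87; V ≈ 5.87 × 87^0.612 ≈ 90.29 kt.
Difference ≈ 109.93 − 90.29 = 19.64 → 20 kt.

20 kt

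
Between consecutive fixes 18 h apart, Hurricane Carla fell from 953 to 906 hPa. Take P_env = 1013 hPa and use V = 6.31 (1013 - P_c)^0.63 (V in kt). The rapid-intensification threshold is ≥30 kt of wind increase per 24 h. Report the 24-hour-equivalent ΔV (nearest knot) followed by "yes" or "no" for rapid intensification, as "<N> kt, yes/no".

49 kt, yes

V₁: ΔP = 60, V ≈ 6.31 × 60^0.63 ≈ 83.23 kt.
V₂: ΔP = 107, V ≈ 6.31 × 107^0.63 ≈ 119.82 kt.
ΔV over 18 h = 36.59 kt → 24 h equivalent = 36.59 × 24/18 ≈ 48.79 kt.
49 kt ≥ 30 kt ⇒ rapid intensification.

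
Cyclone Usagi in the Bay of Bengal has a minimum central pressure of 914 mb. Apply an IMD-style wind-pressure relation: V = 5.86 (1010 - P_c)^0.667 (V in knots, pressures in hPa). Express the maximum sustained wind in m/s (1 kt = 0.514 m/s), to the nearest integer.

63 m/s

ΔP = 1010 − 914 = 96 mb.
V ≈ 5.86 × 96^0.667 = 5.86 × 20.998 ≈ 123.047 kt.
123.047 × 0.514 ≈ 63.25 m/s → 63 m/s.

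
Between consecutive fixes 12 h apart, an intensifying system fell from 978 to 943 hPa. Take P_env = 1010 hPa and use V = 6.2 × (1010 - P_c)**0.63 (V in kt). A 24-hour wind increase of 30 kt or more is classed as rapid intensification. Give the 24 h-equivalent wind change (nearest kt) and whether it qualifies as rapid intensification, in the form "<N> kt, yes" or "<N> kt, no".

V₁: ΔP = 32, V ≈ 6.2 × 32^0.63 ≈ 55.03 kt.
V₂: ΔP = 67, V ≈ 6.2 × 67^0.63 ≈ 87.66 kt.
ΔV over 12 h = 32.63 kt → 24 h equivalent = 32.63 × 24/12 ≈ 65.26 kt.
65 kt ≥ 30 kt ⇒ rapid intensification.

65 kt, yes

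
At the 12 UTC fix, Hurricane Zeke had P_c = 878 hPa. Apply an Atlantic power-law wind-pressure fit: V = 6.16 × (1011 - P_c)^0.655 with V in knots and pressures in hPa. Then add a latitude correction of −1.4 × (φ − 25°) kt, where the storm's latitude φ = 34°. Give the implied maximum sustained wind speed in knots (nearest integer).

139 kt

ΔP = 1011 − 878 = 133 hPa.
133^0.655 ≈ 24.611.
V ≈ 6.16 × 24.611 ≈ 151.6 kt.
Latitude correction: −1.4 × (34 − 25) = -12.6 kt.
Corrected V ≈ 139 kt → 139 kt.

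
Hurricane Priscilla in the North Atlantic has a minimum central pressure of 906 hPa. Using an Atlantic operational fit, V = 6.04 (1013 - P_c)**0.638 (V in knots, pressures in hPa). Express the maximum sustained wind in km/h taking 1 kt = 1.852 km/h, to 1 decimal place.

220.5 km/h

ΔP = 1013 − 906 = 107 hPa.
V ≈ 6.04 × 107^0.638 = 6.04 × 19.713 ≈ 119.065 kt.
119.065 × 1.852 ≈ 220.51 km/h → 220.5 km/h.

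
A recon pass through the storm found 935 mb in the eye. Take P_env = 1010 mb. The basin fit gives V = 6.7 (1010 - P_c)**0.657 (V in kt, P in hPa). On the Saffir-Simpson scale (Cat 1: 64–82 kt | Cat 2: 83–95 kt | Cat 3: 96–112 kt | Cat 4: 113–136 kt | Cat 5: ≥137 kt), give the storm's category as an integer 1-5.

ΔP = 1010 − 935 = 75 mb.
V ≈ 6.7 × 75^0.657 = 6.7 × 17.06 ≈ 114 kt.
114 kt falls in the Category 4 band.

4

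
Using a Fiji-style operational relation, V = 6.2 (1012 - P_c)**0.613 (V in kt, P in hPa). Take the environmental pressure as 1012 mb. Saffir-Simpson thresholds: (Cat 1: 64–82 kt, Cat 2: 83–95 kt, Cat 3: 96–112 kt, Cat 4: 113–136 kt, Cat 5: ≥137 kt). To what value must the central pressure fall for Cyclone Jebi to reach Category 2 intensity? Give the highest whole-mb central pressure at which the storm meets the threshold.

Category 2 begins at V = 83 kt.
Required ΔP = (83/6.2)^(1/0.613) = 13.387^1.631 ≈ 68.86 mb.
P_c ≤ 1012 − 68.86 = 943.14, so the highest integer P_c is 943 mb.

943 mb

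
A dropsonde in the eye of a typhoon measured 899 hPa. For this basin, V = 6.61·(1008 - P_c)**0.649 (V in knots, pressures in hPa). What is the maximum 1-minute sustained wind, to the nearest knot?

ΔP = 1008 − 899 = 109 hPa.
109^0.649 ≈ 21.003.
V ≈ 6.61 × 21.003 ≈ 138.8 kt.

139 kt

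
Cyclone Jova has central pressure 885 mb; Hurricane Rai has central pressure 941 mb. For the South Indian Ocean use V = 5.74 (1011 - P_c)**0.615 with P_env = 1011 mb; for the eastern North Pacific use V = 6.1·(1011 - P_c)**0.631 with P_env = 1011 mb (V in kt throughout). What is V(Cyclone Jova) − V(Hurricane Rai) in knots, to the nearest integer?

Cyclone Jova: ΔP = 126; V ≈ 5.74 × 126^0.615 ≈ 112.37 kt.
Hurricane Rai: ΔP = 70; V ≈ 6.1 × 70^0.631 ≈ 89.04 kt.
Difference ≈ 112.37 − 89.04 = 23.33 → 23 kt.

23 kt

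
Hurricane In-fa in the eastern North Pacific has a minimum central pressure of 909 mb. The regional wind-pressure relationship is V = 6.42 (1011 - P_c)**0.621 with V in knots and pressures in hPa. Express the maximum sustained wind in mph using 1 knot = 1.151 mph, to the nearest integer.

131 mph

ΔP = 1011 − 909 = 102 mb.
V ≈ 6.42 × 102^0.621 = 6.42 × 17.674 ≈ 113.469 kt.
113.469 × 1.151 ≈ 130.60 mph → 131 mph.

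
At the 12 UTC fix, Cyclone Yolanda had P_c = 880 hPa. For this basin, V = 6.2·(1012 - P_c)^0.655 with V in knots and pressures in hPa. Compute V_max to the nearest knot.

152 kt

ΔP = 1012 − 880 = 132 hPa.
132^0.655 ≈ 24.489.
V ≈ 6.2 × 24.489 ≈ 151.8 kt.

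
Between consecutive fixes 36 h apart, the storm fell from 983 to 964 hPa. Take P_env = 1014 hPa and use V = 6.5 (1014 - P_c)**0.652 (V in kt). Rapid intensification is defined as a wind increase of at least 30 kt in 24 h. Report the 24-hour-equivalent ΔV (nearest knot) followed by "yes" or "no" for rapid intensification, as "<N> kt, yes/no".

V₁: ΔP = 31, V ≈ 6.5 × 31^0.652 ≈ 60.99 kt.
V₂: ΔP = 50, V ≈ 6.5 × 50^0.652 ≈ 83.30 kt.
ΔV over 36 h = 22.31 kt → 24 h equivalent = 22.31 × 24/36 ≈ 14.87 kt.
15 kt < 30 kt ⇒ not rapid intensification.

15 kt, no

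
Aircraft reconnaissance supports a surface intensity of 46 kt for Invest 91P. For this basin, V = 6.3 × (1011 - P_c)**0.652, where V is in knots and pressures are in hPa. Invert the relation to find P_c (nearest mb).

990 mb

ΔP = (V / 6.3)^(1/0.652) = (46/6.3)^1.534.
46/6.3 = 7.302; 7.302^1.534 ≈ 21.10 mb.
P_c = 1011 − 21.10 = 989.90 ≈ 990 mb.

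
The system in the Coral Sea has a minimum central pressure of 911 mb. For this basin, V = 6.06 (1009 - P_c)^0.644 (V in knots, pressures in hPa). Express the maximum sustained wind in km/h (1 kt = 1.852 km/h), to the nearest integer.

215 km/h

ΔP = 1009 − 911 = 98 mb.
V ≈ 6.06 × 98^0.644 = 6.06 × 19.158 ≈ 116.097 kt.
116.097 × 1.852 ≈ 215.01 km/h → 215 km/h.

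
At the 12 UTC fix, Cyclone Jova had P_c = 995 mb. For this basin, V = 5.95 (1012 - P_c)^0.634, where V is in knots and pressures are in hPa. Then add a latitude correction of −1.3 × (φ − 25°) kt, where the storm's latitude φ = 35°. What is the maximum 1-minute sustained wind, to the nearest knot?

23 kt

ΔP = 1012 − 995 = 17 mb.
17^0.634 ≈ 6.027.
V ≈ 5.95 × 6.027 ≈ 35.9 kt.
Latitude correction: −1.3 × (35 − 25) = -13 kt.
Corrected V ≈ 22.9 kt → 23 kt.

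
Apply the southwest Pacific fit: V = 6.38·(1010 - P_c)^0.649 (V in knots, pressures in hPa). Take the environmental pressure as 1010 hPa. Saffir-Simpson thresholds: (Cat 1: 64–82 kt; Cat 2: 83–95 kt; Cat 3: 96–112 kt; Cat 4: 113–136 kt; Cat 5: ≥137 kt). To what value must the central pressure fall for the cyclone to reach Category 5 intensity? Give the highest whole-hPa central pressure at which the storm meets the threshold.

Category 5 begins at V = 137 kt.
Required ΔP = (137/6.38)^(1/0.649) = 21.473^1.541 ≈ 112.78 hPa.
P_c ≤ 1010 − 112.78 = 897.22, so the highest integer P_c is 897 hPa.

897 hPa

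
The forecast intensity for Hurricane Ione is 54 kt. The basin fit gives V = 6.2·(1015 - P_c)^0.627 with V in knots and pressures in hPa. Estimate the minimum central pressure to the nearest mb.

983 mb

ΔP = (V / 6.2)^(1/0.627) = (54/6.2)^1.595.
54/6.2 = 8.710; 8.710^1.595 ≈ 31.57 mb.
P_c = 1015 − 31.57 = 983.43 ≈ 983 mb.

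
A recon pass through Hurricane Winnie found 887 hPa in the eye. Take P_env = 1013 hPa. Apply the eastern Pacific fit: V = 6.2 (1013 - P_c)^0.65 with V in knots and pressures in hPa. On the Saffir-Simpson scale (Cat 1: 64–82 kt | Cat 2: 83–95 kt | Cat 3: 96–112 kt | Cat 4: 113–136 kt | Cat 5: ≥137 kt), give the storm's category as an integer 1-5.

ΔP = 1013 − 887 = 126 hPa.
V ≈ 6.2 × 126^0.65 = 6.2 × 23.19 ≈ 144 kt.
144 kt falls in the Category 5 band.

5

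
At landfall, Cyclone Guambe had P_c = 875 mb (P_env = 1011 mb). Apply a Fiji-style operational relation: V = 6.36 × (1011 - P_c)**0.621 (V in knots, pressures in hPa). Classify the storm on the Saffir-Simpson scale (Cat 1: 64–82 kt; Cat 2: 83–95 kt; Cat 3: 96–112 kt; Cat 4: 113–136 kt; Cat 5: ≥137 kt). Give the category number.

ΔP = 1011 − 875 = 136 mb.
V ≈ 6.36 × 136^0.621 = 6.36 × 21.13 ≈ 134 kt.
134 kt falls in the Category 4 band.

4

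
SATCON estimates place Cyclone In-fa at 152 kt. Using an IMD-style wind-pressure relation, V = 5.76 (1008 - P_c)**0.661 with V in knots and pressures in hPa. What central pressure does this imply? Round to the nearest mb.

ΔP = (V / 5.76)^(1/0.661) = (152/5.76)^1.513.
152/5.76 = 26.389; 26.389^1.513 ≈ 141.39 mb.
P_c = 1008 − 141.39 = 866.61 ≈ 867 mb.

867 mb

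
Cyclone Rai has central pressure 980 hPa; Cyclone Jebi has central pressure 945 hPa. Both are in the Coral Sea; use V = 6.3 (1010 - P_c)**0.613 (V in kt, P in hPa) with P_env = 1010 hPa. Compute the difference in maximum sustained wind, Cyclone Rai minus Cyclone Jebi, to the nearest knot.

-31 kt

Cyclone Rai: ΔP = 30; V ≈ 6.3 × 30^0.613 ≈ 50.68 kt.
Cyclone Jebi: ΔP = 65; V ≈ 6.3 × 65^0.613 ≈ 81.41 kt.
Difference ≈ 50.68 − 81.41 = -30.73 → -31 kt.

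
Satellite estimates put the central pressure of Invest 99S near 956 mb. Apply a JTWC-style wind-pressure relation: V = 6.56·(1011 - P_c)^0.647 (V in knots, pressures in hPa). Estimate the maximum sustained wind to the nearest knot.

88 kt

ΔP = 1011 − 956 = 55 mb.
55^0.647 ≈ 13.366.
V ≈ 6.56 × 13.366 ≈ 87.7 kt.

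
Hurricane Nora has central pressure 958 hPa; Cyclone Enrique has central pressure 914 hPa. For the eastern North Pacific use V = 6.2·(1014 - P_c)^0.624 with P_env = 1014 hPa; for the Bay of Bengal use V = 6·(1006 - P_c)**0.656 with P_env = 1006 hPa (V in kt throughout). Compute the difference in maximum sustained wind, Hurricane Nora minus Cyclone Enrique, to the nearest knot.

Hurricane Nora: ΔP = 56; V ≈ 6.2 × 56^0.624 ≈ 76.43 kt.
Cyclone Enrique: ΔP = 92; V ≈ 6 × 92^0.656 ≈ 116.52 kt.
Difference ≈ 76.43 − 116.52 = -40.09 → -40 kt.

-40 kt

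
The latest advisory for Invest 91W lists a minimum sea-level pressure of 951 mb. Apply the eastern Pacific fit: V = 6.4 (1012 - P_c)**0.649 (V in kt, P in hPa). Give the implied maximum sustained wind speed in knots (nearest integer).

92 kt

ΔP = 1012 − 951 = 61 mb.
61^0.649 ≈ 14.411.
V ≈ 6.4 × 14.411 ≈ 92.2 kt.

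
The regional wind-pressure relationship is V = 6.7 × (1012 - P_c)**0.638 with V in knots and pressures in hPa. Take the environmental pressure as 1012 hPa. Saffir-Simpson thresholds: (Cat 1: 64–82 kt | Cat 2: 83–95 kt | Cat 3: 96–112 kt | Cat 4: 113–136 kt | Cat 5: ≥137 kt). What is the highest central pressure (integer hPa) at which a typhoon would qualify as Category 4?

928 hPa

Category 4 begins at V = 113 kt.
Required ΔP = (113/6.7)^(1/0.638) = 16.866^1.567 ≈ 83.79 hPa.
P_c ≤ 1012 − 83.79 = 928.21, so the highest integer P_c is 928 hPa.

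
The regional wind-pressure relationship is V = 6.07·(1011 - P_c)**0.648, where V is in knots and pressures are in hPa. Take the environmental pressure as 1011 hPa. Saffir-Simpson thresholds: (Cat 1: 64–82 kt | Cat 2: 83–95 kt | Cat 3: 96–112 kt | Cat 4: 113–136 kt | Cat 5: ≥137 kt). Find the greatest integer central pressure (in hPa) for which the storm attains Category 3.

Category 3 begins at V = 96 kt.
Required ΔP = (96/6.07)^(1/0.648) = 15.815^1.543 ≈ 70.87 hPa.
P_c ≤ 1011 − 70.87 = 940.13, so the highest integer P_c is 940 hPa.

940 hPa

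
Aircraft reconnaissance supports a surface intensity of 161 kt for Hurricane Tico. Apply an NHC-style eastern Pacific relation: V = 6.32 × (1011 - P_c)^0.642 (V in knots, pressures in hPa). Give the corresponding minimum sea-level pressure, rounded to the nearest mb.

ΔP = (V / 6.32)^(1/0.642) = (161/6.32)^1.558.
161/6.32 = 25.475; 25.475^1.558 ≈ 154.95 mb.
P_c = 1011 − 154.95 = 856.05 ≈ 856 mb.

856 mb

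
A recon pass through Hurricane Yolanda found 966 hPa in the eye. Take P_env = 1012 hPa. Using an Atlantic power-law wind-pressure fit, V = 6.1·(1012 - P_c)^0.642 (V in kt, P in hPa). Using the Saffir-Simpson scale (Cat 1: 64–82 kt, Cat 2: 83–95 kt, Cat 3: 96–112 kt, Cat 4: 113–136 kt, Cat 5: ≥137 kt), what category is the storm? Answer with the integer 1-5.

ΔP = 1012 − 966 = 46 hPa.
V ≈ 6.1 × 46^0.642 = 6.1 × 11.68 ≈ 71 kt.
71 kt falls in the Category 1 band.

1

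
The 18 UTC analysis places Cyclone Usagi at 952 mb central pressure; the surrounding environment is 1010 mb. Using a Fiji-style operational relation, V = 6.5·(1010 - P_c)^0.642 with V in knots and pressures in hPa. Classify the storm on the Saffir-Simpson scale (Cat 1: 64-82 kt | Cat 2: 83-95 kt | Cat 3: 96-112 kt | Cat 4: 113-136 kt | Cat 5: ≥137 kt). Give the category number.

2

ΔP = 1010 − 952 = 58 mb.
V ≈ 6.5 × 58^0.642 = 6.5 × 13.56 ≈ 88 kt.
88 kt falls in the Category 2 band.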